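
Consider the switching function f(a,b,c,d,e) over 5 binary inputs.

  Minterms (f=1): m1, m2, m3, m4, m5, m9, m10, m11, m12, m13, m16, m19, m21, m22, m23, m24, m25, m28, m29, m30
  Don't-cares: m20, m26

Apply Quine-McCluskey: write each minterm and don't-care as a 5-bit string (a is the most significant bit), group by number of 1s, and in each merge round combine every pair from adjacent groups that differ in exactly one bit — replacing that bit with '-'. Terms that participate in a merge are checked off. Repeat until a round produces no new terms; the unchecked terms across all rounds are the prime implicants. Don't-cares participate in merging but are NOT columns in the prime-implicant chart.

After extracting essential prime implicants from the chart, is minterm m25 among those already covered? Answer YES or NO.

size-2^0 implicants → 00001(✓)  00010(✓)  00011(✓)  00100(✓)  00101(✓)  01001(✓)  01010(✓)  01011(✓)  01100(✓)  01101(✓)  10000(✓)  10011(✓)  10100(✓)  10101(✓)  10110(✓)  10111(✓)  11000(✓)  11001(✓)  11010(✓)  11100(✓)  11101(✓)  11110(✓)
size-2^1 implicants → -0011  -0100(✓)  -0101(✓)  -1001(✓)  -1010  -1100(✓)  -1101(✓)  0-001(✓)  0-010(✓)  0-011(✓)  0-100(✓)  0-101(✓)  00-01(✓)  000-1(✓)  0001-(✓)  0010-(✓)  01-01(✓)  010-1(✓)  0101-(✓)  0110-(✓)  1-000(✓)  1-100(✓)  1-101(✓)  1-110(✓)  10-00(✓)  10-11  101-0(✓)  101-1(✓)  1010-(✓)  1011-(✓)  11-00(✓)  11-01(✓)  11-10(✓)  110-0(✓)  1100-(✓)  111-0(✓)  1110-(✓)
size-2^2 implicants → --100(✓)  --101(✓)  -010-(✓)  -1-01  -110-(✓)  0--01  0-0-1  0-01-  0-10-(✓)  1--00  1-1-0  1-10-(✓)  101--  11--0  11-0-
size-2^3 implicants → --10-
Unchecked terms (primes): --10-, -0011, -1-01, -1010, 0--01, 0-0-1, 0-01-, 1--00, 1-1-0, 10-11, 101--, 11--0, 11-0-
Minterm coverage:
  m1 ⊆ 0--01,0-0-1
  m2 ⊆ 0-01- [E]
  m3 ⊆ -0011,0-0-1,0-01-
  m4 ⊆ --10- [E]
  m5 ⊆ --10-,0--01
  m9 ⊆ -1-01,0--01,0-0-1
  m10 ⊆ -1010,0-01-
  m11 ⊆ 0-0-1,0-01-
  m12 ⊆ --10- [E]
  m13 ⊆ --10-,-1-01,0--01
  m16 ⊆ 1--00 [E]
  m19 ⊆ -0011,10-11
  m21 ⊆ --10-,101--
  m22 ⊆ 1-1-0,101--
  m23 ⊆ 10-11,101--
  m24 ⊆ 1--00,11--0,11-0-
  m25 ⊆ -1-01,11-0-
  m28 ⊆ --10-,1--00,1-1-0,11--0,11-0-
  m29 ⊆ --10-,-1-01,11-0-
  m30 ⊆ 1-1-0,11--0
E = {--10-, 0-01-, 1--00}

NO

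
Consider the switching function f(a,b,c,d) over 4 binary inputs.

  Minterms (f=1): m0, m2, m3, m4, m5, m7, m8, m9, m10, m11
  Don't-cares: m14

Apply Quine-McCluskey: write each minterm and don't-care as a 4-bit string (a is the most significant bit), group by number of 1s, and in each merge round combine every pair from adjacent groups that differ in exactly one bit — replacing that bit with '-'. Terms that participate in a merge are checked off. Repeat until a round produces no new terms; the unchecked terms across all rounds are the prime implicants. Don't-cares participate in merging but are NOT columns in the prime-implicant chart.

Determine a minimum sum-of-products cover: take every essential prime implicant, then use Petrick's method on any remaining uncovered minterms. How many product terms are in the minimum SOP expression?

[col 0] 0000*, 0010*, 0011*, 0100*, 0101*, 0111*, 1000*, 1001*, 1010*, 1011*, 1110*
[col 1] -000*, -010*, -011*, 0-00, 0-11, 00-0*, 001-*, 01-1, 010-, 1-10, 10-0*, 10-1*, 100-*, 101-*
[col 2] -0-0, -01-, 10--
Prime implicants: -0-0, -01-, 0-00, 0-11, 01-1, 010-, 1-10, 10--
PI chart (minterm → PIs covering it):
  0 | -0-0,0-00
  2 | -0-0,-01-
  3 | -01-,0-11
  4 | 0-00,010-
  5 | 01-1,010-
  7 | 0-11,01-1
  8 | -0-0,10--
  9 | 10--  (sole → essential)
  10 | -0-0,-01-,1-10,10--
  11 | -01-,10--
Essential prime implicants: 10--
Petrick residual → -0-0, 0-11, 010-
Minimum SOP uses 4 PIs: b'd' + a'cd + a'bc' + ab'

4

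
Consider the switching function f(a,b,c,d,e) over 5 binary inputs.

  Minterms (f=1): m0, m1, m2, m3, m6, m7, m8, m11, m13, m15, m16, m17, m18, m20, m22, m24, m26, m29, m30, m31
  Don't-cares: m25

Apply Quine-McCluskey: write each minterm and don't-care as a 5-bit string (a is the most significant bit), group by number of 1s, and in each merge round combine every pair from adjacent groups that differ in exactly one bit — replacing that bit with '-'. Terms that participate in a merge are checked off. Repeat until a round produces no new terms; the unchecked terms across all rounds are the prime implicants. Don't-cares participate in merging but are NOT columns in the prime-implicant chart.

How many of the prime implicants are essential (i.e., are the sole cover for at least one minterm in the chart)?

size-2^0 implicants → 00000(✓)  00001(✓)  00010(✓)  00011(✓)  00110(✓)  00111(✓)  01000(✓)  01011(✓)  01101(✓)  01111(✓)  10000(✓)  10001(✓)  10010(✓)  10100(✓)  10110(✓)  11000(✓)  11001(✓)  11010(✓)  11101(✓)  11110(✓)  11111(✓)
size-2^1 implicants → -0000(✓)  -0001(✓)  -0010(✓)  -0110(✓)  -1000(✓)  -1101(✓)  -1111(✓)  0-000(✓)  0-011(✓)  0-111(✓)  00-10(✓)  00-11(✓)  000-0(✓)  000-1(✓)  0000-(✓)  0001-(✓)  0011-(✓)  01-11(✓)  011-1(✓)  1-000(✓)  1-001(✓)  1-010(✓)  1-110(✓)  10-00(✓)  10-10(✓)  100-0(✓)  1000-(✓)  101-0(✓)  11-01  11-10(✓)  110-0(✓)  1100-(✓)  111-1(✓)  1111-
size-2^2 implicants → --000  -0-10  -00-0  -000-  -11-1  0--11  00-1-  000--  1--10  1-0-0  1-00-  10--0
Unchecked terms (primes): --000, -0-10, -00-0, -000-, -11-1, 0--11, 00-1-, 000--, 1--10, 1-0-0, 1-00-, 10--0, 11-01, 1111-
Minterm coverage:
  m0 ⊆ --000,-00-0,-000-,000--
  m1 ⊆ -000-,000--
  m2 ⊆ -0-10,-00-0,00-1-,000--
  m3 ⊆ 0--11,00-1-,000--
  m6 ⊆ -0-10,00-1-
  m7 ⊆ 0--11,00-1-
  m8 ⊆ --000 [E]
  m11 ⊆ 0--11 [E]
  m13 ⊆ -11-1 [E]
  m15 ⊆ -11-1,0--11
  m16 ⊆ --000,-00-0,-000-,1-0-0,1-00-,10--0
  m17 ⊆ -000-,1-00-
  m18 ⊆ -0-10,-00-0,1--10,1-0-0,10--0
  m20 ⊆ 10--0 [E]
  m22 ⊆ -0-10,1--10,10--0
  m24 ⊆ --000,1-0-0,1-00-
  m26 ⊆ 1--10,1-0-0
  m29 ⊆ -11-1,11-01
  m30 ⊆ 1--10,1111-
  m31 ⊆ -11-1,1111-
E = {--000, -11-1, 0--11, 10--0}

4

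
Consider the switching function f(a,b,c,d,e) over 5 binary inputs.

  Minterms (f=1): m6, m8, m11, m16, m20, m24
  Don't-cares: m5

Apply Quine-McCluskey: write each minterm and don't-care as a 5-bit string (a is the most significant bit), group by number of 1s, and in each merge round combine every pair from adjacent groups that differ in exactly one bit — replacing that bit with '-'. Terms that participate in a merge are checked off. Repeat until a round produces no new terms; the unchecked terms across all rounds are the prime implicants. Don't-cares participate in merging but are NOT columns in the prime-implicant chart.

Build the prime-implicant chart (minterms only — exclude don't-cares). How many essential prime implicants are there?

4

Round 0: 00101 00110 01000✓ 01011 10000✓ 10100✓ 11000✓
Round 1: -1000 1-000 10-00
PIs = {-1000, 00101, 00110, 01011, 1-000, 10-00}
Coverage chart:
  m6: 00110 ←essential
  m8: -1000 ←essential
  m11: 01011 ←essential
  m16: 1-000,10-00
  m20: 10-00 ←essential
  m24: -1000,1-000
Essential: -1000, 00110, 01011, 10-00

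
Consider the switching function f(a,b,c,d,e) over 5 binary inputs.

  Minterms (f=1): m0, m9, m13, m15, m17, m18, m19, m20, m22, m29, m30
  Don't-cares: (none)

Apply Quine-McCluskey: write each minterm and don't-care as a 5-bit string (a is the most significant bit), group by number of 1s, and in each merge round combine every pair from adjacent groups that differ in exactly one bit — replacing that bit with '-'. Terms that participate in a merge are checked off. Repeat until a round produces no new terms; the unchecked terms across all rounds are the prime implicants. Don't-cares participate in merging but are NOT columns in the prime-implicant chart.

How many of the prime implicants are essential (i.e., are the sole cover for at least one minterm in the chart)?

7

Round 0: 00000 01001✓ 01101✓ 01111✓ 10001✓ 10010✓ 10011✓ 10100✓ 10110✓ 11101✓ 11110✓
Round 1: -1101 01-01 011-1 1-110 10-10 100-1 1001- 101-0
PIs = {-1101, 00000, 01-01, 011-1, 1-110, 10-10, 100-1, 1001-, 101-0}
Coverage chart:
  m0: 00000 ←essential
  m9: 01-01 ←essential
  m13: -1101,01-01,011-1
  m15: 011-1 ←essential
  m17: 100-1 ←essential
  m18: 10-10,1001-
  m19: 100-1,1001-
  m20: 101-0 ←essential
  m22: 1-110,10-10,101-0
  m29: -1101 ←essential
  m30: 1-110 ←essential
Essential: -1101, 00000, 01-01, 011-1, 1-110, 100-1, 101-0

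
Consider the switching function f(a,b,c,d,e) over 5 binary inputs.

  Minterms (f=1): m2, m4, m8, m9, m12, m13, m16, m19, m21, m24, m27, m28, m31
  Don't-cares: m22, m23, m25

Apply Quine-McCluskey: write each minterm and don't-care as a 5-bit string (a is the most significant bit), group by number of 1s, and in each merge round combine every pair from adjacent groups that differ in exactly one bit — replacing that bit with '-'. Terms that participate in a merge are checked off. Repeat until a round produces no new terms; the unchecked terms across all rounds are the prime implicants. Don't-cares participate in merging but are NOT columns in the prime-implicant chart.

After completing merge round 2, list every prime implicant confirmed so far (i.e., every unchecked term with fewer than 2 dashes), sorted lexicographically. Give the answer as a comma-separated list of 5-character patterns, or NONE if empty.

0-100, 00010, 1-000, 101-1, 1011-, 110-1

[col 0] 00010, 00100*, 01000*, 01001*, 01100*, 01101*, 10000*, 10011*, 10101*, 10110*, 10111*, 11000*, 11001*, 11011*, 11100*, 11111*
[col 1] -1000*, -1001*, -1100*, 0-100, 01-00*, 01-01*, 0100-*, 0110-*, 1-000, 1-011*, 1-111*, 10-11*, 101-1, 1011-, 11-00*, 11-11*, 110-1, 1100-*
[col 2] -1-00, -100-, 01-0-, 1--11
Prime implicants: -1-00, -100-, 0-100, 00010, 01-0-, 1--11, 1-000, 101-1, 1011-, 110-1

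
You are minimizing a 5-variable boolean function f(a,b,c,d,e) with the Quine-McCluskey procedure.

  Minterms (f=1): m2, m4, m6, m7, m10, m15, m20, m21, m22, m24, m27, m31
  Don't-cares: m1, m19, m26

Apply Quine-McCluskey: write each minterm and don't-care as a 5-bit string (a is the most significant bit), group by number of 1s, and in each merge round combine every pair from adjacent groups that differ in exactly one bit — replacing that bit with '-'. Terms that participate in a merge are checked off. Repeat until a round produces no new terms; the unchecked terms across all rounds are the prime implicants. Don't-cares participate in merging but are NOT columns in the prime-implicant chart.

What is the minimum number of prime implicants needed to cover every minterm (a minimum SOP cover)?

size-2^0 implicants → 00001  00010(✓)  00100(✓)  00110(✓)  00111(✓)  01010(✓)  01111(✓)  10011(✓)  10100(✓)  10101(✓)  10110(✓)  11000(✓)  11010(✓)  11011(✓)  11111(✓)
size-2^1 implicants → -0100(✓)  -0110(✓)  -1010  -1111  0-010  0-111  00-10  001-0(✓)  0011-  1-011  101-0(✓)  1010-  11-11  110-0  1101-
size-2^2 implicants → -01-0
Unchecked terms (primes): -01-0, -1010, -1111, 0-010, 0-111, 00-10, 00001, 0011-, 1-011, 1010-, 11-11, 110-0, 1101-
Minterm coverage:
  m2 ⊆ 0-010,00-10
  m4 ⊆ -01-0 [E]
  m6 ⊆ -01-0,00-10,0011-
  m7 ⊆ 0-111,0011-
  m10 ⊆ -1010,0-010
  m15 ⊆ -1111,0-111
  m20 ⊆ -01-0,1010-
  m21 ⊆ 1010- [E]
  m22 ⊆ -01-0 [E]
  m24 ⊆ 110-0 [E]
  m27 ⊆ 1-011,11-11,1101-
  m31 ⊆ -1111,11-11
E = {-01-0, 1010-, 110-0}
Petrick residual → 0-010, 0-111, 11-11
Cover = b'ce' + a'c'de' + a'cde + ab'cd' + abde + abc'e'  |cover|=6

6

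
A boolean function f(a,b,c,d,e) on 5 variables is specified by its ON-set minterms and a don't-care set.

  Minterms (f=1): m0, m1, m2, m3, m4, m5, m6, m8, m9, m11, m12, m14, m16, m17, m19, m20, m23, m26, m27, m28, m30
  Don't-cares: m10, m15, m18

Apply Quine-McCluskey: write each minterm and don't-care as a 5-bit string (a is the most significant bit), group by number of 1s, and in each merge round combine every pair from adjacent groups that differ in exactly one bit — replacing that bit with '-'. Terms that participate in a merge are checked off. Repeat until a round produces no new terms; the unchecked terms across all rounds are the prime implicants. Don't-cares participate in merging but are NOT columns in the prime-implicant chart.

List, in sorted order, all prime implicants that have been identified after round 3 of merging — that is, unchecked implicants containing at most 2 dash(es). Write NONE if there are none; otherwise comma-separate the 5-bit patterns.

size-2^0 implicants → 00000(✓)  00001(✓)  00010(✓)  00011(✓)  00100(✓)  00101(✓)  00110(✓)  01000(✓)  01001(✓)  01010(✓)  01011(✓)  01100(✓)  01110(✓)  01111(✓)  10000(✓)  10001(✓)  10010(✓)  10011(✓)  10100(✓)  10111(✓)  11010(✓)  11011(✓)  11100(✓)  11110(✓)
size-2^1 implicants → -0000(✓)  -0001(✓)  -0010(✓)  -0011(✓)  -0100(✓)  -1010(✓)  -1011(✓)  -1100(✓)  -1110(✓)  0-000(✓)  0-001(✓)  0-010(✓)  0-011(✓)  0-100(✓)  0-110(✓)  00-00(✓)  00-01(✓)  00-10(✓)  000-0(✓)  000-1(✓)  0000-(✓)  0001-(✓)  001-0(✓)  0010-(✓)  01-00(✓)  01-10(✓)  01-11(✓)  010-0(✓)  010-1(✓)  0100-(✓)  0101-(✓)  011-0(✓)  0111-(✓)  1-010(✓)  1-011(✓)  1-100(✓)  10-00(✓)  10-11  100-0(✓)  100-1(✓)  1000-(✓)  1001-(✓)  11-10(✓)  1101-(✓)  111-0(✓)
size-2^2 implicants → --010(✓)  --011(✓)  --100  -0-00  -00-0(✓)  -00-1(✓)  -000-(✓)  -001-(✓)  -1-10  -101-(✓)  -11-0  0--00(✓)  0--10(✓)  0-0-0(✓)  0-0-1(✓)  0-00-(✓)  0-01-(✓)  0-1-0(✓)  00--0(✓)  00-0-  000--(✓)  01--0(✓)  01-1-  010--(✓)  1-01-(✓)  100--(✓)
size-2^3 implicants → --01-  -00--  0---0  0-0--
Unchecked terms (primes): --01-, --100, -0-00, -00--, -1-10, -11-0, 0---0, 0-0--, 00-0-, 01-1-, 10-11

--100, -0-00, -1-10, -11-0, 00-0-, 01-1-, 10-11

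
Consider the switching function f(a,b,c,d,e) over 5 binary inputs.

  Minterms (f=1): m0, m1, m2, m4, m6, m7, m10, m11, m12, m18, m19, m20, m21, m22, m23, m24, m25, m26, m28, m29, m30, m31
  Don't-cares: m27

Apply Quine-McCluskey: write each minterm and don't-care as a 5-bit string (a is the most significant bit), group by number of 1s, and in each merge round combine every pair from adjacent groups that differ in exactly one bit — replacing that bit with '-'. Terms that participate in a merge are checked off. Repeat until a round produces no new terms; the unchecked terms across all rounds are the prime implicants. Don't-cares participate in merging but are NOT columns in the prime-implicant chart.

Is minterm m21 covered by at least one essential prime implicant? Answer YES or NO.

YES

size-2^0 implicants → 00000(✓)  00001(✓)  00010(✓)  00100(✓)  00110(✓)  00111(✓)  01010(✓)  01011(✓)  01100(✓)  10010(✓)  10011(✓)  10100(✓)  10101(✓)  10110(✓)  10111(✓)  11000(✓)  11001(✓)  11010(✓)  11011(✓)  11100(✓)  11101(✓)  11110(✓)  11111(✓)
size-2^1 implicants → -0010(✓)  -0100(✓)  -0110(✓)  -0111(✓)  -1010(✓)  -1011(✓)  -1100(✓)  0-010(✓)  0-100(✓)  00-00(✓)  00-10(✓)  000-0(✓)  0000-  001-0(✓)  0011-(✓)  0101-(✓)  1-010(✓)  1-011(✓)  1-100(✓)  1-101(✓)  1-110(✓)  1-111(✓)  10-10(✓)  10-11(✓)  1001-(✓)  101-0(✓)  101-1(✓)  1010-(✓)  1011-(✓)  11-00(✓)  11-01(✓)  11-10(✓)  11-11(✓)  110-0(✓)  110-1(✓)  1100-(✓)  1101-(✓)  111-0(✓)  111-1(✓)  1110-(✓)  1111-(✓)
size-2^2 implicants → --010  --100  -0-10  -01-0  -011-  -101-  00--0  1--10(✓)  1--11(✓)  1-01-(✓)  1-1-0(✓)  1-1-1(✓)  1-10-(✓)  1-11-(✓)  10-1-(✓)  101--(✓)  11--0(✓)  11--1(✓)  11-0-(✓)  11-1-(✓)  110--(✓)  111--(✓)
size-2^3 implicants → 1--1-  1-1--  11---
Unchecked terms (primes): --010, --100, -0-10, -01-0, -011-, -101-, 00--0, 0000-, 1--1-, 1-1--, 11---
Minterm coverage:
  m0 ⊆ 00--0,0000-
  m1 ⊆ 0000- [E]
  m2 ⊆ --010,-0-10,00--0
  m4 ⊆ --100,-01-0,00--0
  m6 ⊆ -0-10,-01-0,-011-,00--0
  m7 ⊆ -011- [E]
  m10 ⊆ --010,-101-
  m11 ⊆ -101- [E]
  m12 ⊆ --100 [E]
  m18 ⊆ --010,-0-10,1--1-
  m19 ⊆ 1--1- [E]
  m20 ⊆ --100,-01-0,1-1--
  m21 ⊆ 1-1-- [E]
  m22 ⊆ -0-10,-01-0,-011-,1--1-,1-1--
  m23 ⊆ -011-,1--1-,1-1--
  m24 ⊆ 11--- [E]
  m25 ⊆ 11--- [E]
  m26 ⊆ --010,-101-,1--1-,11---
  m28 ⊆ --100,1-1--,11---
  m29 ⊆ 1-1--,11---
  m30 ⊆ 1--1-,1-1--,11---
  m31 ⊆ 1--1-,1-1--,11---
E = {--100, -011-, -101-, 0000-, 1--1-, 1-1--, 11---}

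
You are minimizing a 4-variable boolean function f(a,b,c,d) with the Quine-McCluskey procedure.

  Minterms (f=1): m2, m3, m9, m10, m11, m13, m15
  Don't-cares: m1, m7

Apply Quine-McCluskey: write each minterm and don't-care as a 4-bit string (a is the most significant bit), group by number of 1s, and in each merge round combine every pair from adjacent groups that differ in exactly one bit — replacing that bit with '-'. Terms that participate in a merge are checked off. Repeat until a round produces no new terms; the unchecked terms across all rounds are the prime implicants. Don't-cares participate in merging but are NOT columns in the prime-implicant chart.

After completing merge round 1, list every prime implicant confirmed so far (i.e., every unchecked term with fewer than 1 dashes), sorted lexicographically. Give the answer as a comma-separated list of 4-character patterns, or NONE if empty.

[col 0] 0001*, 0010*, 0011*, 0111*, 1001*, 1010*, 1011*, 1101*, 1111*
[col 1] -001*, -010*, -011*, -111*, 0-11*, 00-1*, 001-*, 1-01*, 1-11*, 10-1*, 101-*, 11-1*
[col 2] --11, -0-1, -01-, 1--1
Prime implicants: --11, -0-1, -01-, 1--1

NONE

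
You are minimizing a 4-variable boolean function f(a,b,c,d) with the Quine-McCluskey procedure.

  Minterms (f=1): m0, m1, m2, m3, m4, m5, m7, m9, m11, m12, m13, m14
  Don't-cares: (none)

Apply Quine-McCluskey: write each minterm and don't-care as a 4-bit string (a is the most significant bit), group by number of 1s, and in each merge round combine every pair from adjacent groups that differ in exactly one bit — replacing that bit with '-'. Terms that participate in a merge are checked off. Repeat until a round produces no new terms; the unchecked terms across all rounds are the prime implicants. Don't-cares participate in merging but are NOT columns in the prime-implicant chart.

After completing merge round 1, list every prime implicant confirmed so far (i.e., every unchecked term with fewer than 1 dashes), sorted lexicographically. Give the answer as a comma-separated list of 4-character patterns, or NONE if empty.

NONE

[col 0] 0000*, 0001*, 0010*, 0011*, 0100*, 0101*, 0111*, 1001*, 1011*, 1100*, 1101*, 1110*
[col 1] -001*, -011*, -100*, -101*, 0-00*, 0-01*, 0-11*, 00-0*, 00-1*, 000-*, 001-*, 01-1*, 010-*, 1-01*, 10-1*, 11-0, 110-*
[col 2] --01, -0-1, -10-, 0--1, 0-0-, 00--
Prime implicants: --01, -0-1, -10-, 0--1, 0-0-, 00--, 11-0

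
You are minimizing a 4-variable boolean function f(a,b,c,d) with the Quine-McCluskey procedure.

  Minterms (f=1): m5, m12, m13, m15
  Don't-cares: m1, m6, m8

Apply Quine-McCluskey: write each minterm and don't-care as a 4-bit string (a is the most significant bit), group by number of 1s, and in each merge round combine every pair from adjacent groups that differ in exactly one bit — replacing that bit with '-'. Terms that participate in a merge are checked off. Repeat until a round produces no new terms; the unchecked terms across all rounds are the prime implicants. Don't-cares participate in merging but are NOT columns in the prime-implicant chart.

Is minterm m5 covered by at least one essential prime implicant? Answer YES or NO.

[col 0] 0001*, 0101*, 0110, 1000*, 1100*, 1101*, 1111*
[col 1] -101, 0-01, 1-00, 11-1, 110-
Prime implicants: -101, 0-01, 0110, 1-00, 11-1, 110-
PI chart (minterm → PIs covering it):
  5 | -101,0-01
  12 | 1-00,110-
  13 | -101,11-1,110-
  15 | 11-1  (sole → essential)
Essential prime implicants: 11-1

NO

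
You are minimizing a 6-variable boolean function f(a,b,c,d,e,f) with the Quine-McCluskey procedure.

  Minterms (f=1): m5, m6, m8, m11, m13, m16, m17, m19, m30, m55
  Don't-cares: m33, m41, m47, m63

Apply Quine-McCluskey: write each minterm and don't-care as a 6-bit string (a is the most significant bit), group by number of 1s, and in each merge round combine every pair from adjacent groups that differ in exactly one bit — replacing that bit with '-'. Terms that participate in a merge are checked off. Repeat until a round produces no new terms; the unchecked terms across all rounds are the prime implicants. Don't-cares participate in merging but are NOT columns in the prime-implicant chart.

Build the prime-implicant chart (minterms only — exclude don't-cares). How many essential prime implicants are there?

[col 0] 000101*, 000110, 001000, 001011, 001101*, 010000*, 010001*, 010011*, 011110, 100001*, 101001*, 101111*, 110111*, 111111*
[col 1] 00-101, 0100-1, 01000-, 1-1111, 10-001, 11-111
Prime implicants: 00-101, 000110, 001000, 001011, 0100-1, 01000-, 011110, 1-1111, 10-001, 11-111
PI chart (minterm → PIs covering it):
  5 | 00-101  (sole → essential)
  6 | 000110  (sole → essential)
  8 | 001000  (sole → essential)
  11 | 001011  (sole → essential)
  13 | 00-101  (sole → essential)
  16 | 01000-  (sole → essential)
  17 | 0100-1,01000-
  19 | 0100-1  (sole → essential)
  30 | 011110  (sole → essential)
  55 | 11-111  (sole → essential)
Essential prime implicants: 00-101, 000110, 001000, 001011, 0100-1, 01000-, 011110, 11-111

8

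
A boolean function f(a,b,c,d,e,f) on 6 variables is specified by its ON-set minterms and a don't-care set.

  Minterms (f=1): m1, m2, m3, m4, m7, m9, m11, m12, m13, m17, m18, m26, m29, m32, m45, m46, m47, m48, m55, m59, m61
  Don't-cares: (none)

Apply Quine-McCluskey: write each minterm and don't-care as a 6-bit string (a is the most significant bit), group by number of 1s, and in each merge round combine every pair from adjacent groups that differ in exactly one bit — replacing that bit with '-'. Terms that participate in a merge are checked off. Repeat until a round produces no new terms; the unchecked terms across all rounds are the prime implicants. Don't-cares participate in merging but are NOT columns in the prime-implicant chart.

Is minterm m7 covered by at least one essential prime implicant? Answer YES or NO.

Round 0: 000001✓ 000010✓ 000011✓ 000100✓ 000111✓ 001001✓ 001011✓ 001100✓ 001101✓ 010001✓ 010010✓ 011010✓ 011101✓ 100000✓ 101101✓ 101110✓ 101111✓ 110000✓ 110111 111011 111101✓
Round 1: -01101✓ -11101✓ 0-0001 0-0010 0-1101✓ 00-001✓ 00-011✓ 00-100 000-11 0000-1✓ 00001- 001-01 0010-1✓ 00110- 01-010 1-0000 1-1101✓ 1011-1 10111-
Round 2: --1101 00-0-1
PIs = {--1101, 0-0001, 0-0010, 00-0-1, 00-100, 000-11, 00001-, 001-01, 00110-, 01-010, 1-0000, 1011-1, 10111-, 110111, 111011}
Coverage chart:
  m1: 0-0001,00-0-1
  m2: 0-0010,00001-
  m3: 00-0-1,000-11,00001-
  m4: 00-100 ←essential
  m7: 000-11 ←essential
  m9: 00-0-1,001-01
  m11: 00-0-1 ←essential
  m12: 00-100,00110-
  m13: --1101,001-01,00110-
  m17: 0-0001 ←essential
  m18: 0-0010,01-010
  m26: 01-010 ←essential
  m29: --1101 ←essential
  m32: 1-0000 ←essential
  m45: --1101,1011-1
  m46: 10111- ←essential
  m47: 1011-1,10111-
  m48: 1-0000 ←essential
  m55: 110111 ←essential
  m59: 111011 ←essential
  m61: --1101 ←essential
Essential: --1101, 0-0001, 00-0-1, 00-100, 000-11, 01-010, 1-0000, 10111-, 110111, 111011

YES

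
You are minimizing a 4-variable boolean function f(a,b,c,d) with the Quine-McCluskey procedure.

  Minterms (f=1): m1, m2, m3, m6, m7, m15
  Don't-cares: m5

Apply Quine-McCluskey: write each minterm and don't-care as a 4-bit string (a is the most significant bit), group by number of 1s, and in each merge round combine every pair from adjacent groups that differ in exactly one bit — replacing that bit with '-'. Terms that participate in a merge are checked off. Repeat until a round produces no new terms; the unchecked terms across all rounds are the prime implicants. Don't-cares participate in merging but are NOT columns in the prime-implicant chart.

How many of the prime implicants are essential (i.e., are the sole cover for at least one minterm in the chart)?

3

size-2^0 implicants → 0001(✓)  0010(✓)  0011(✓)  0101(✓)  0110(✓)  0111(✓)  1111(✓)
size-2^1 implicants → -111  0-01(✓)  0-10(✓)  0-11(✓)  00-1(✓)  001-(✓)  01-1(✓)  011-(✓)
size-2^2 implicants → 0--1  0-1-
Unchecked terms (primes): -111, 0--1, 0-1-
Minterm coverage:
  m1 ⊆ 0--1 [E]
  m2 ⊆ 0-1- [E]
  m3 ⊆ 0--1,0-1-
  m6 ⊆ 0-1- [E]
  m7 ⊆ -111,0--1,0-1-
  m15 ⊆ -111 [E]
E = {-111, 0--1, 0-1-}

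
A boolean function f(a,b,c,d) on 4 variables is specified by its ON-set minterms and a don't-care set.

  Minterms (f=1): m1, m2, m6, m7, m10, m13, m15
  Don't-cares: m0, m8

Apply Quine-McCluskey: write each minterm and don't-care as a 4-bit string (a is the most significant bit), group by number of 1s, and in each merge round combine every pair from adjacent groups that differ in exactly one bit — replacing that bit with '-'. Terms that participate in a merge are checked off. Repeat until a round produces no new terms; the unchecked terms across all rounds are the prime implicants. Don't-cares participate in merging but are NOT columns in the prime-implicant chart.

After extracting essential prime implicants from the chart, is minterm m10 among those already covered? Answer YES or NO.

Round 0: 0000✓ 0001✓ 0010✓ 0110✓ 0111✓ 1000✓ 1010✓ 1101✓ 1111✓
Round 1: -000✓ -010✓ -111 0-10 00-0✓ 000- 011- 10-0✓ 11-1
Round 2: -0-0
PIs = {-0-0, -111, 0-10, 000-, 011-, 11-1}
Coverage chart:
  m1: 000- ←essential
  m2: -0-0,0-10
  m6: 0-10,011-
  m7: -111,011-
  m10: -0-0 ←essential
  m13: 11-1 ←essential
  m15: -111,11-1
Essential: -0-0, 000-, 11-1

YES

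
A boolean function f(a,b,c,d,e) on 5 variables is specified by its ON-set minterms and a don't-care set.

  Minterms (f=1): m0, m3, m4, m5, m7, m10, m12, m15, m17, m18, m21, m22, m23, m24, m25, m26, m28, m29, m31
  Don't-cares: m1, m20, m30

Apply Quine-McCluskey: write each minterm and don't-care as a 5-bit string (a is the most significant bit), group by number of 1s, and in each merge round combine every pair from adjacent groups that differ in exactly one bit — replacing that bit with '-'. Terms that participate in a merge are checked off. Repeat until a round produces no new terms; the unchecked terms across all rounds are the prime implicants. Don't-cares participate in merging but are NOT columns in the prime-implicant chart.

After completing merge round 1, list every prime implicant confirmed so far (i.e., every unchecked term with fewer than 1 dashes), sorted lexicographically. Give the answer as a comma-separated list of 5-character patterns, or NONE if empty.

size-2^0 implicants → 00000(✓)  00001(✓)  00011(✓)  00100(✓)  00101(✓)  00111(✓)  01010(✓)  01100(✓)  01111(✓)  10001(✓)  10010(✓)  10100(✓)  10101(✓)  10110(✓)  10111(✓)  11000(✓)  11001(✓)  11010(✓)  11100(✓)  11101(✓)  11110(✓)  11111(✓)
size-2^1 implicants → -0001(✓)  -0100(✓)  -0101(✓)  -0111(✓)  -1010  -1100(✓)  -1111(✓)  0-100(✓)  0-111(✓)  00-00(✓)  00-01(✓)  00-11(✓)  000-1(✓)  0000-(✓)  001-1(✓)  0010-(✓)  1-001(✓)  1-010(✓)  1-100(✓)  1-101(✓)  1-110(✓)  1-111(✓)  10-01(✓)  10-10(✓)  101-0(✓)  101-1(✓)  1010-(✓)  1011-(✓)  11-00(✓)  11-01(✓)  11-10(✓)  110-0(✓)  1100-(✓)  111-0(✓)  111-1(✓)  1110-(✓)  1111-(✓)
size-2^2 implicants → --100  --111  -0-01  -01-1  -010-  00--1  00-0-  1--01  1--10  1-1-0(✓)  1-1-1(✓)  1-10-(✓)  1-11-(✓)  101--(✓)  11--0  11-0-  111--(✓)
size-2^3 implicants → 1-1--
Unchecked terms (primes): --100, --111, -0-01, -01-1, -010-, -1010, 00--1, 00-0-, 1--01, 1--10, 1-1--, 11--0, 11-0-

NONE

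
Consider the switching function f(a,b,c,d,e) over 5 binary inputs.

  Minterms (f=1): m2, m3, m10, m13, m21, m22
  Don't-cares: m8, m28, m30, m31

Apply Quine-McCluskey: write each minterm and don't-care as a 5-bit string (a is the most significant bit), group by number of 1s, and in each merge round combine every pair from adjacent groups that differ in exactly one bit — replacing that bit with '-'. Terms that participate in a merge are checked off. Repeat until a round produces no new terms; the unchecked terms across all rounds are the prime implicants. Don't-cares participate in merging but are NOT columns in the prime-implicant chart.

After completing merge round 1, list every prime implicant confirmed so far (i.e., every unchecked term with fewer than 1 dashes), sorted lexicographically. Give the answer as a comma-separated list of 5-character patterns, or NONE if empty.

[col 0] 00010*, 00011*, 01000*, 01010*, 01101, 10101, 10110*, 11100*, 11110*, 11111*
[col 1] 0-010, 0001-, 010-0, 1-110, 111-0, 1111-
Prime implicants: 0-010, 0001-, 010-0, 01101, 1-110, 10101, 111-0, 1111-

01101, 10101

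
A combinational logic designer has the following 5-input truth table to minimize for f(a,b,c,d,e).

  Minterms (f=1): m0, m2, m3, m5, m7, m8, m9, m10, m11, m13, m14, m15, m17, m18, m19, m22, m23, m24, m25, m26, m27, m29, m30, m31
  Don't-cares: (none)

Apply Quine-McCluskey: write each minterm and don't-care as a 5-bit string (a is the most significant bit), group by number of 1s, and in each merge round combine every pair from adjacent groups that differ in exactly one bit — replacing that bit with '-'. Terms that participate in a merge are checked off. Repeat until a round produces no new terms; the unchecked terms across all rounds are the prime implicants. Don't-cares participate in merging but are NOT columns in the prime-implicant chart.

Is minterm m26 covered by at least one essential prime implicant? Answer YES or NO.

Round 0: 00000✓ 00010✓ 00011✓ 00101✓ 00111✓ 01000✓ 01001✓ 01010✓ 01011✓ 01101✓ 01110✓ 01111✓ 10001✓ 10010✓ 10011✓ 10110✓ 10111✓ 11000✓ 11001✓ 11010✓ 11011✓ 11101✓ 11110✓ 11111✓
Round 1: -0010✓ -0011✓ -0111✓ -1000✓ -1001✓ -1010✓ -1011✓ -1101✓ -1110✓ -1111✓ 0-000✓ 0-010✓ 0-011✓ 0-101✓ 0-111✓ 00-11✓ 000-0✓ 0001-✓ 001-1✓ 01-01✓ 01-10✓ 01-11✓ 010-0✓ 010-1✓ 0100-✓ 0101-✓ 011-1✓ 0111-✓ 1-001✓ 1-010✓ 1-011✓ 1-110✓ 1-111✓ 10-10✓ 10-11✓ 100-1✓ 1001-✓ 1011-✓ 11-01✓ 11-10✓ 11-11✓ 110-0✓ 110-1✓ 1100-✓ 1101-✓ 111-1✓ 1111-✓
Round 2: --010✓ --011✓ --111✓ -0-11✓ -001-✓ -1-01✓ -1-10✓ -1-11✓ -10-0✓ -10-1✓ -100-✓ -101-✓ -11-1✓ -111-✓ 0--11✓ 0-0-0 0-01-✓ 0-1-1 01--1✓ 01-1-✓ 010--✓ 1--10✓ 1--11✓ 1-0-1 1-01-✓ 1-11-✓ 10-1-✓ 11--1✓ 11-1-✓ 110--✓
Round 3: ---11 --01- -1--1 -1-1- -10-- 1--1-
PIs = {---11, --01-, -1--1, -1-1-, -10--, 0-0-0, 0-1-1, 1--1-, 1-0-1}
Coverage chart:
  m0: 0-0-0 ←essential
  m2: --01-,0-0-0
  m3: ---11,--01-
  m5: 0-1-1 ←essential
  m7: ---11,0-1-1
  m8: -10--,0-0-0
  m9: -1--1,-10--
  m10: --01-,-1-1-,-10--,0-0-0
  m11: ---11,--01-,-1--1,-1-1-,-10--
  m13: -1--1,0-1-1
  m14: -1-1- ←essential
  m15: ---11,-1--1,-1-1-,0-1-1
  m17: 1-0-1 ←essential
  m18: --01-,1--1-
  m19: ---11,--01-,1--1-,1-0-1
  m22: 1--1- ←essential
  m23: ---11,1--1-
  m24: -10-- ←essential
  m25: -1--1,-10--,1-0-1
  m26: --01-,-1-1-,-10--,1--1-
  m27: ---11,--01-,-1--1,-1-1-,-10--,1--1-,1-0-1
  m29: -1--1 ←essential
  m30: -1-1-,1--1-
  m31: ---11,-1--1,-1-1-,1--1-
Essential: -1--1, -1-1-, -10--, 0-0-0, 0-1-1, 1--1-, 1-0-1

YES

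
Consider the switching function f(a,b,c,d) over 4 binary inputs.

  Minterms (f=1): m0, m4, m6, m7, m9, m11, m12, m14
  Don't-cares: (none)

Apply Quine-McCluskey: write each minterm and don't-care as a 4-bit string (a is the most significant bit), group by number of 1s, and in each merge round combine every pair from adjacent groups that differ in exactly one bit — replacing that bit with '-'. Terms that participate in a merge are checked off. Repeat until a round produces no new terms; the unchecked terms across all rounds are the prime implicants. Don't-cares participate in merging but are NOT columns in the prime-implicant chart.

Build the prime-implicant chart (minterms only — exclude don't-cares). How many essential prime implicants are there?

Round 0: 0000✓ 0100✓ 0110✓ 0111✓ 1001✓ 1011✓ 1100✓ 1110✓
Round 1: -100✓ -110✓ 0-00 01-0✓ 011- 10-1 11-0✓
Round 2: -1-0
PIs = {-1-0, 0-00, 011-, 10-1}
Coverage chart:
  m0: 0-00 ←essential
  m4: -1-0,0-00
  m6: -1-0,011-
  m7: 011- ←essential
  m9: 10-1 ←essential
  m11: 10-1 ←essential
  m12: -1-0 ←essential
  m14: -1-0 ←essential
Essential: -1-0, 0-00, 011-, 10-1

4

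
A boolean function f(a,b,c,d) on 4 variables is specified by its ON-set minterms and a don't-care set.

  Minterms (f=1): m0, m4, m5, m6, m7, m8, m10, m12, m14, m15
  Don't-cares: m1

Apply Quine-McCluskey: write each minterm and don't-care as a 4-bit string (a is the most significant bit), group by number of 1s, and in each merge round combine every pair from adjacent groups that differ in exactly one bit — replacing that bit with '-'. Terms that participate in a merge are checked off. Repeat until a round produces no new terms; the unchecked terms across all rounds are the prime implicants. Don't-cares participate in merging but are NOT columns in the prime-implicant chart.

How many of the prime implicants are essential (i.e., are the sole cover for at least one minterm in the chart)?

2

Round 0: 0000✓ 0001✓ 0100✓ 0101✓ 0110✓ 0111✓ 1000✓ 1010✓ 1100✓ 1110✓ 1111✓
Round 1: -000✓ -100✓ -110✓ -111✓ 0-00✓ 0-01✓ 000-✓ 01-0✓ 01-1✓ 010-✓ 011-✓ 1-00✓ 1-10✓ 10-0✓ 11-0✓ 111-✓
Round 2: --00 -1-0 -11- 0-0- 01-- 1--0
PIs = {--00, -1-0, -11-, 0-0-, 01--, 1--0}
Coverage chart:
  m0: --00,0-0-
  m4: --00,-1-0,0-0-,01--
  m5: 0-0-,01--
  m6: -1-0,-11-,01--
  m7: -11-,01--
  m8: --00,1--0
  m10: 1--0 ←essential
  m12: --00,-1-0,1--0
  m14: -1-0,-11-,1--0
  m15: -11- ←essential
Essential: -11-, 1--0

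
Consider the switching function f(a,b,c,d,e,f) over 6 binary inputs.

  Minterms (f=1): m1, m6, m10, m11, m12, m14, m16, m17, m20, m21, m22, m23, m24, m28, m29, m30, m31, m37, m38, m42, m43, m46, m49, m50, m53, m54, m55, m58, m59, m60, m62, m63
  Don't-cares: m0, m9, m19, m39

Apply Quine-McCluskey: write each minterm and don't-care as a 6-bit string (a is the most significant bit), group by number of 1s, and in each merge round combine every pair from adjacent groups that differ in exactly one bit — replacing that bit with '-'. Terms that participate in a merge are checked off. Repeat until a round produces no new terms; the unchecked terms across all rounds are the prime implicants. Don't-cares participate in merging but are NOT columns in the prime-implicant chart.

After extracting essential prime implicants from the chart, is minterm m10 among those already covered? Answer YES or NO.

NO

size-2^0 implicants → 000000(✓)  000001(✓)  000110(✓)  001001(✓)  001010(✓)  001011(✓)  001100(✓)  001110(✓)  010000(✓)  010001(✓)  010011(✓)  010100(✓)  010101(✓)  010110(✓)  010111(✓)  011000(✓)  011100(✓)  011101(✓)  011110(✓)  011111(✓)  100101(✓)  100110(✓)  100111(✓)  101010(✓)  101011(✓)  101110(✓)  110001(✓)  110010(✓)  110101(✓)  110110(✓)  110111(✓)  111010(✓)  111011(✓)  111100(✓)  111110(✓)  111111(✓)
size-2^1 implicants → -00110(✓)  -01010(✓)  -01011(✓)  -01110(✓)  -10001(✓)  -10101(✓)  -10110(✓)  -10111(✓)  -11100(✓)  -11110(✓)  -11111(✓)  0-0000(✓)  0-0001(✓)  0-0110(✓)  0-1100(✓)  0-1110(✓)  00-001  00-110(✓)  00000-(✓)  001-10(✓)  0010-1  00101-(✓)  0011-0(✓)  01-000(✓)  01-100(✓)  01-101(✓)  01-110(✓)  01-111(✓)  010-00(✓)  010-01(✓)  010-11(✓)  0100-1(✓)  01000-(✓)  0101-0(✓)  0101-1(✓)  01010-(✓)  01011-(✓)  011-00(✓)  0111-0(✓)  0111-1(✓)  01110-(✓)  01111-(✓)  1-0101(✓)  1-0110(✓)  1-0111(✓)  1-1010(✓)  1-1011(✓)  1-1110(✓)  10-110(✓)  1001-1(✓)  10011-(✓)  101-10(✓)  10101-(✓)  11-010(✓)  11-110(✓)  11-111(✓)  110-01(✓)  110-10(✓)  1101-1(✓)  11011-(✓)  111-10(✓)  111-11(✓)  11101-(✓)  1111-0(✓)  11111-(✓)
size-2^2 implicants → --0110(✓)  --1110(✓)  -0-110(✓)  -01-10  -0101-  -1-110(✓)  -1-111(✓)  -10-01  -101-1  -1011-(✓)  -111-0  -1111-(✓)  0--110(✓)  0-000-  0-11-0  01--00  01-1-0(✓)  01-1-1(✓)  01-10-(✓)  01-11-(✓)  010--1  010-0-  0101--(✓)  0111--(✓)  1--110(✓)  1-01-1  1-011-  1-1-10  1-101-  11--10  11-11-(✓)  111-1-
size-2^3 implicants → ---110  -1-11-  01-1--
Unchecked terms (primes): ---110, -01-10, -0101-, -1-11-, -10-01, -101-1, -111-0, 0-000-, 0-11-0, 00-001, 0010-1, 01--00, 01-1--, 010--1, 010-0-, 1-01-1, 1-011-, 1-1-10, 1-101-, 11--10, 111-1-
Minterm coverage:
  m1 ⊆ 0-000-,00-001
  m6 ⊆ ---110 [E]
  m10 ⊆ -01-10,-0101-
  m11 ⊆ -0101-,0010-1
  m12 ⊆ 0-11-0 [E]
  m14 ⊆ ---110,-01-10,0-11-0
  m16 ⊆ 0-000-,01--00,010-0-
  m17 ⊆ -10-01,0-000-,010--1,010-0-
  m20 ⊆ 01--00,01-1--,010-0-
  m21 ⊆ -10-01,-101-1,01-1--,010--1,010-0-
  m22 ⊆ ---110,-1-11-,01-1--
  m23 ⊆ -1-11-,-101-1,01-1--,010--1
  m24 ⊆ 01--00 [E]
  m28 ⊆ -111-0,0-11-0,01--00,01-1--
  m29 ⊆ 01-1-- [E]
  m30 ⊆ ---110,-1-11-,-111-0,0-11-0,01-1--
  m31 ⊆ -1-11-,01-1--
  m37 ⊆ 1-01-1 [E]
  m38 ⊆ ---110,1-011-
  m42 ⊆ -01-10,-0101-,1-1-10,1-101-
  m43 ⊆ -0101-,1-101-
  m46 ⊆ ---110,-01-10,1-1-10
  m49 ⊆ -10-01 [E]
  m50 ⊆ 11--10 [E]
  m53 ⊆ -10-01,-101-1,1-01-1
  m54 ⊆ ---110,-1-11-,1-011-,11--10
  m55 ⊆ -1-11-,-101-1,1-01-1,1-011-
  m58 ⊆ 1-1-10,1-101-,11--10,111-1-
  m59 ⊆ 1-101-,111-1-
  m60 ⊆ -111-0 [E]
  m62 ⊆ ---110,-1-11-,-111-0,1-1-10,11--10,111-1-
  m63 ⊆ -1-11-,111-1-
E = {---110, -10-01, -111-0, 0-11-0, 01--00, 01-1--, 1-01-1, 11--10}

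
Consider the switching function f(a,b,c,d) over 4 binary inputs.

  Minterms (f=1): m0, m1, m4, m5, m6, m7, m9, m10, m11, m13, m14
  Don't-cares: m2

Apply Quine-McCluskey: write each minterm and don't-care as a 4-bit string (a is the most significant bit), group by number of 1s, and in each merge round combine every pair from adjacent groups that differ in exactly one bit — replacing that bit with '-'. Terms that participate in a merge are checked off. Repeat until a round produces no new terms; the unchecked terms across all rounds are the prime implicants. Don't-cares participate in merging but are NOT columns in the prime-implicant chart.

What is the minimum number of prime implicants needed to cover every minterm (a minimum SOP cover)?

size-2^0 implicants → 0000(✓)  0001(✓)  0010(✓)  0100(✓)  0101(✓)  0110(✓)  0111(✓)  1001(✓)  1010(✓)  1011(✓)  1101(✓)  1110(✓)
size-2^1 implicants → -001(✓)  -010(✓)  -101(✓)  -110(✓)  0-00(✓)  0-01(✓)  0-10(✓)  00-0(✓)  000-(✓)  01-0(✓)  01-1(✓)  010-(✓)  011-(✓)  1-01(✓)  1-10(✓)  10-1  101-
size-2^2 implicants → --01  --10  0--0  0-0-  01--
Unchecked terms (primes): --01, --10, 0--0, 0-0-, 01--, 10-1, 101-
Minterm coverage:
  m0 ⊆ 0--0,0-0-
  m1 ⊆ --01,0-0-
  m4 ⊆ 0--0,0-0-,01--
  m5 ⊆ --01,0-0-,01--
  m6 ⊆ --10,0--0,01--
  m7 ⊆ 01-- [E]
  m9 ⊆ --01,10-1
  m10 ⊆ --10,101-
  m11 ⊆ 10-1,101-
  m13 ⊆ --01 [E]
  m14 ⊆ --10 [E]
E = {--01, --10, 01--}
Petrick residual → 0--0, 10-1
Cover = c'd + cd' + a'd' + a'b + ab'd  |cover|=5

5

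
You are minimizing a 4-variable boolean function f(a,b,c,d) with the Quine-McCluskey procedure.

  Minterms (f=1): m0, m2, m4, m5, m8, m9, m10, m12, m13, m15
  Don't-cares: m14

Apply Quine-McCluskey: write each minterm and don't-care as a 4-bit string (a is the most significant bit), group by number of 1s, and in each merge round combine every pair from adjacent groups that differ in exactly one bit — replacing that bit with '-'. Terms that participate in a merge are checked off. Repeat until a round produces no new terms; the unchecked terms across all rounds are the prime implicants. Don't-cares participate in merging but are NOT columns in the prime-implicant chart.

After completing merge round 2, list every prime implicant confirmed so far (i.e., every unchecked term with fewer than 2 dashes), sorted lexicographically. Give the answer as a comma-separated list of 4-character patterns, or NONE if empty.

NONE

size-2^0 implicants → 0000(✓)  0010(✓)  0100(✓)  0101(✓)  1000(✓)  1001(✓)  1010(✓)  1100(✓)  1101(✓)  1110(✓)  1111(✓)
size-2^1 implicants → -000(✓)  -010(✓)  -100(✓)  -101(✓)  0-00(✓)  00-0(✓)  010-(✓)  1-00(✓)  1-01(✓)  1-10(✓)  10-0(✓)  100-(✓)  11-0(✓)  11-1(✓)  110-(✓)  111-(✓)
size-2^2 implicants → --00  -0-0  -10-  1--0  1-0-  11--
Unchecked terms (primes): --00, -0-0, -10-, 1--0, 1-0-, 11--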